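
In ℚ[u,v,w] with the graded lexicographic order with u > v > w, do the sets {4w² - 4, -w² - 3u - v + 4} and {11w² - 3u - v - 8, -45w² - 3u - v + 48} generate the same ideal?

Two ideals are equal iff their reduced Gröbner bases coincide (the reduced basis is unique for a fixed ordering).
Buchberger on the first generating set:
f_1 = 4w² - 4, LT = w².
f_2 = -w² - 3u - v + 4, LT = w².

S(f_1,f_2): lcm = w². S = -3u - v + 3.
  leading term u: no divisor's leading term divides it; move -3u to the remainder.
  leading term v: no divisor's leading term divides it; move -v to the remainder.
  leading term 1: no divisor's leading term divides it; move 3 to the remainder.
  remainder -3u - v + 3 ≠ 0; add g_3 = -3u - v + 3 to the basis.

The other S-polynomials (S(f_1,g_3), S(f_2,g_3)) all reduce to 0 modulo the current basis, so we have a Gröbner basis.
Inter-reduce: drop elements whose leading term is divisible by another's, tail-reduce, and make monic.
Reduced Gröbner basis: {w² - 1, u + ⅓v - 1}.

Buchberger on the second generating set:
h_1 = 11w² - 3u - v - 8, LT = w².
h_2 = -45w² - 3u - v + 48, LT = w².

S(h_1,h_2): lcm = w². S = -56/165u - 56/495v + 56/165.
  leading term u: no divisor's leading term divides it; move -56/165u to the remainder.
  leading term v: no divisor's leading term divides it; move -56/495v to the remainder.
  leading term 1: no divisor's leading term divides it; move 56/165 to the remainder.
  remainder -56/165u - 56/495v + 56/165 ≠ 0; add k_3 = -56/165u - 56/495v + 56/165 to the basis.

The other S-polynomials (S(h_1,k_3), S(h_2,k_3)) all reduce to 0 modulo the current basis, so we have a Gröbner basis.
Inter-reduce: drop elements whose leading term is divisible by another's, tail-reduce, and make monic.
Reduced Gröbner basis: {w² - 1, u + ⅓v - 1}.

The two bases agree; hence the ideals are identical.

Yes, the ideals are equal.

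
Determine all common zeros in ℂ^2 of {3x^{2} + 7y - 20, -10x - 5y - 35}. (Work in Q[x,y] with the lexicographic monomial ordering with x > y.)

{(23/3, -67/3), (-3, -1)}

Compute a lex Gröbner basis by Buchberger's algorithm.
f_1 = 3x^{2} + 7y - 20, LT = x^{2}.
f_2 = -10x - 5y - 35, LT = x.

S(f_1,f_2): lcm = x^{2}. S = -\tfrac{1}{2}xy - \tfrac{7}{2}x + \tfrac{7}{3}y - \tfrac{20}{3}.
  reduce S modulo (f_1, f_2):
  remainder \tfrac{1}{4}y^{2} + \tfrac{35}{6}y + \tfrac{67}{12} ≠ 0; add h_3 = \tfrac{1}{4}y^{2} + \tfrac{35}{6}y + \tfrac{67}{12} to the basis.

The other S-polynomials (S(f_1,h_3), S(f_2,h_3)) all reduce to 0 modulo the current basis, so we have a Gröbner basis.
Inter-reduce: drop elements whose leading term is divisible by another's, tail-reduce, and make monic.
Reduced Gröbner basis: {x + \tfrac{1}{2}y + \tfrac{7}{2}, y^{2} + \tfrac{70}{3}y + \tfrac{67}{3}}.

Elimination: the polynomial y^{2} + \tfrac{70}{3}y + \tfrac{67}{3} lies in the elimination ideal for y, so y ∈ {-67/3, -1}. For each such y, the remaining basis elements (now univariate) give the rest of the solution.
  y = -67/3: the earlier basis element becomes x - \tfrac{23}{3} = 0, giving x = 23/3 — point (23/3, -67/3).
  y = -1: the earlier basis element becomes x + 3 = 0, giving x = -3 — point (-3, -1).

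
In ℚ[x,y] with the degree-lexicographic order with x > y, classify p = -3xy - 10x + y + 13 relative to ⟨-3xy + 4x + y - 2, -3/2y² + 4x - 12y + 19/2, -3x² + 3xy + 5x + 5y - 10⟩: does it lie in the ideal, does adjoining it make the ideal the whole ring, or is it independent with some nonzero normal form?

First compute the reduced Gröbner basis of I by Buchberger's algorithm.
f_1 = -3xy + 4x + y - 2, LT = xy.
f_2 = -3/2y² + 4x - 12y + 19/2, LT = y².
f_3 = -3x² + 3xy + 5x + 5y - 10, LT = x².

S(f_1,f_2): lcm = xy². S = 8/3x² - 28/3xy - ⅓y² + 19/3x + ⅔y.
  reduce S modulo (f_1, f_2, f_3):
  remainder x + 50/9y - 59/9 ≠ 0; add h_4 = x + 50/9y - 59/9 to the basis.

S(f_1,f_3): lcm = x²y. S = xy² - 4/3x² + 4/3xy + 5/3y² + ⅔x - 10/3y.
  reduce S modulo (f_1, f_2, f_3, h_4):
  remainder -4264/81y + 4264/81 ≠ 0; add h_5 = -4264/81y + 4264/81 to the basis.

The other S-polynomials (S(f_2,f_3), S(f_1,h_4), S(f_2,h_4), S(f_3,h_4), S(f_1,h_5), S(f_2,h_5), S(f_3,h_5), S(h_4,h_5)) all reduce to 0 modulo the current basis, so we have a Gröbner basis.
Inter-reduce: drop elements whose leading term is divisible by another's, tail-reduce, and make monic.
Reduced Gröbner basis: {x - 1, y - 1}.
Label its elements g_1 = x - 1, g_2 = y - 1.

Reduce p = -3xy - 10x + y + 13 modulo G:
  leading term xy: subtract (-3y)·g_1 from -3xy - 10x + y + 13 → -10x - 2y + 13
  leading term x: subtract (-10)·g_1 from -10x - 2y + 13 → -2y + 3
  leading term y: subtract (-2)·g_2 from -2y + 3 → 1
  leading term 1: no divisor's leading term divides it; move 1 to the remainder.
  normal form = 1.
The normal form is nonzero, so p ∉ I. Since p minus its normal form lies in I, I + (p) = I + (r) where r = 1; decide whether this ideal is the whole ring.
Here r = 1 is a nonzero constant, hence a unit: 1 ∈ I + (p), the Gröbner basis of I + (p) is {1}, and the enlarged system has no common solution — adjoining p is inconsistent.

Ideal membership is decidable via reduction modulo a Gröbner basis.

Adjoining -3xy - 10x + y + 13 makes the ideal the whole ring: the system is inconsistent.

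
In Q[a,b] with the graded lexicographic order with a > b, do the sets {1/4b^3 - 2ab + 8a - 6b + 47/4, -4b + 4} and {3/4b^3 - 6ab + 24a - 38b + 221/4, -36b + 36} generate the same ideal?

Yes, the ideals are equal.

Two ideals are equal iff their reduced Gröbner bases coincide (the reduced basis is unique for a fixed ordering).
Buchberger on the first generating set:
f_1 = 1/4b^3 - 2ab + 8a - 6b + 47/4, LT = b^3.
f_2 = -4b + 4, LT = b.

S(f_1,f_2): lcm = b^3. S = -8ab + b^2 + 32a - 24b + 47.
  reduce S modulo (f_1, f_2):
  remainder 24a + 24 ≠ 0; add g_3 = 24a + 24 to the basis.

The other S-polynomials (S(f_1,g_3), S(f_2,g_3)) all reduce to 0 modulo the current basis, so we have a Gröbner basis.
Inter-reduce: drop elements whose leading term is divisible by another's, tail-reduce, and make monic.
Reduced Gröbner basis: {a + 1, b - 1}.

Buchberger on the second generating set:
h_1 = 3/4b^3 - 6ab + 24a - 38b + 221/4, LT = b^3.
h_2 = -36b + 36, LT = b.

S(h_1,h_2): lcm = b^3. S = -8ab + b^2 + 32a - 152/3b + 221/3.
  reduce S modulo (h_1, h_2):
  remainder 24a + 24 ≠ 0; add k_3 = 24a + 24 to the basis.

The other S-polynomials (S(h_1,k_3), S(h_2,k_3)) all reduce to 0 modulo the current basis, so we have a Gröbner basis.
Inter-reduce: drop elements whose leading term is divisible by another's, tail-reduce, and make monic.
Reduced Gröbner basis: {a + 1, b - 1}.

Same reduced basis, so the two generating sets span the same ideal.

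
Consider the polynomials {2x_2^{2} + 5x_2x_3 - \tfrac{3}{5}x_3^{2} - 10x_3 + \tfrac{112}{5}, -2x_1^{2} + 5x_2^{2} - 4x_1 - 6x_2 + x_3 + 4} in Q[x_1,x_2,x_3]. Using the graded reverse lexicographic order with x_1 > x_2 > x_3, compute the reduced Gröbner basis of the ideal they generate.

G = {x_1^{2} + \tfrac{25}{4}x_2x_3 - \tfrac{3}{4}x_3^{2} + 2x_1 + 3x_2 - 13x_3 + 26, x_2^{2} + \tfrac{5}{2}x_2x_3 - \tfrac{3}{10}x_3^{2} - 5x_3 + \tfrac{56}{5}}

The reduced Gröbner basis is the canonical form of the ideal for this ordering.

f_1 = 2x_2^{2} + 5x_2x_3 - \tfrac{3}{5}x_3^{2} - 10x_3 + \tfrac{112}{5}, LT = x_2^{2}.
f_2 = -2x_1^{2} + 5x_2^{2} - 4x_1 - 6x_2 + x_3 + 4, LT = x_1^{2}.

The S-polynomials (S(f_1,f_2)) all reduce to 0 modulo the current basis, so we have a Gröbner basis.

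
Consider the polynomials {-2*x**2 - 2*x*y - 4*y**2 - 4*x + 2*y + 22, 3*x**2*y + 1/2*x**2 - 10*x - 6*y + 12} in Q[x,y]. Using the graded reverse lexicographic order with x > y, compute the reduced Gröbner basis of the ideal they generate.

G = {y**4 - 17/6*y**3 + 17/12*x*y - 31/12*y**2 - 25/8*x + 185/24*y + 1/8, x*y**2 + 2*y**3 + 13/6*x*y - 2/3*y**2 + 11/3*x - 55/6*y - 35/6, x**2 + x*y + 2*y**2 + 2*x - y - 11}

f_1 = -2*x**2 - 2*x*y - 4*y**2 - 4*x + 2*y + 22, LT = x**2.
f_2 = 3*x**2*y + 1/2*x**2 - 10*x - 6*y + 12, LT = x**2*y.

S(f_1,f_2): lcm = x**2*y. S = x*y**2 + 2*y**3 - 1/6*x**2 + 2*x*y - y**2 + 10/3*x - 9*y - 4.
  leading term x*y**2: no divisor's leading term divides it; move x*y**2 to the remainder.
  leading term y**3: no divisor's leading term divides it; move 2*y**3 to the remainder.
  leading term x**2: subtract (1/12)·f_1 from -1/6*x**2 + 2*x*y - y**2 + 10/3*x - 9*y - 4 → 13/6*x*y - 2/3*y**2 + 11/3*x - 55/6*y - 35/6
  leading term x*y: no divisor's leading term divides it; move 13/6*x*y to the remainder.
  leading term y**2: no divisor's leading term divides it; move -2/3*y**2 to the remainder.
  leading term x: no divisor's leading term divides it; move 11/3*x to the remainder.
  leading term y: no divisor's leading term divides it; move -55/6*y to the remainder.
  leading term 1: no divisor's leading term divides it; move -35/6 to the remainder.
  remainder x*y**2 + 2*y**3 + 13/6*x*y - 2/3*y**2 + 11/3*x - 55/6*y - 35/6 ≠ 0; add g_3 = x*y**2 + 2*y**3 + 13/6*x*y - 2/3*y**2 + 11/3*x - 55/6*y - 35/6 to the basis.

S(f_1,g_3): lcm = x**2*y**2. S = -x*y**3 + 2*y**4 - 13/6*x**2*y + 8/3*x*y**2 - y**3 - 11/3*x**2 + 55/6*x*y - 11*y**2 + 35/6*x.
  leading term x*y**3: subtract (-y)·g_3 from -x*y**3 + 2*y**4 - 13/6*x**2*y + 8/3*x*y**2 - y**3 - 11/3*x**2 + 55/6*x*y - 11*y**2 + 35/6*x → 4*y**4 - 13/6*x**2*y + 29/6*x*y**2 - 5/3*y**3 - 11/3*x**2 + 77/6*x*y - 121/6*y**2 + 35/6*x - 35/6*y
  leading term y**4: no divisor's leading term divides it; move 4*y**4 to the remainder.
  leading term x**2*y: subtract (13/12*y)·f_1 from -13/6*x**2*y + 29/6*x*y**2 - 5/3*y**3 - 11/3*x**2 + 77/6*x*y - 121/6*y**2 + 35/6*x - 35/6*y → 7*x*y**2 + 8/3*y**3 - 11/3*x**2 + 103/6*x*y - 67/3*y**2 + 35/6*x - 89/3*y
  leading term x*y**2: subtract (7)·g_3 from 7*x*y**2 + 8/3*y**3 - 11/3*x**2 + 103/6*x*y - 67/3*y**2 + 35/6*x - 89/3*y → -34/3*y**3 - 11/3*x**2 + 2*x*y - 53/3*y**2 - 119/6*x + 69/2*y + 245/6
  leading term y**3: no divisor's leading term divides it; move -34/3*y**3 to the remainder.
  leading term x**2: subtract (11/6)·f_1 from -11/3*x**2 + 2*x*y - 53/3*y**2 - 119/6*x + 69/2*y + 245/6 → 17/3*x*y - 31/3*y**2 - 25/2*x + 185/6*y + 1/2
  leading term x*y: no divisor's leading term divides it; move 17/3*x*y to the remainder.
  leading term y**2: no divisor's leading term divides it; move -31/3*y**2 to the remainder.
  leading term x: no divisor's leading term divides it; move -25/2*x to the remainder.
  leading term y: no divisor's leading term divides it; move 185/6*y to the remainder.
  leading term 1: no divisor's leading term divides it; move 1/2 to the remainder.
  remainder 4*y**4 - 34/3*y**3 + 17/3*x*y - 31/3*y**2 - 25/2*x + 185/6*y + 1/2 ≠ 0; add g_4 = 4*y**4 - 34/3*y**3 + 17/3*x*y - 31/3*y**2 - 25/2*x + 185/6*y + 1/2 to the basis.

The other S-polynomials (S(f_2,g_3), S(f_1,g_4), S(f_2,g_4), S(g_3,g_4)) all reduce to 0 modulo the current basis, so we have a Gröbner basis.
Inter-reduce: drop elements whose leading term is divisible by another's, tail-reduce, and make monic.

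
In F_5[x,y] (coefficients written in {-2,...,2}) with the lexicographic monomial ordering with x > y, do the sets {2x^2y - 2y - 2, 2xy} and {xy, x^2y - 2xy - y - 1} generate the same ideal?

Two ideals are equal iff their reduced Gröbner bases coincide (the reduced basis is unique for a fixed ordering).
Buchberger on the first generating set:
f_1 = 2x^2y - 2y - 2, LT = x^2y.
f_2 = 2xy, LT = xy.

S(f_1,f_2): lcm = x^2y. S = -y - 1.
  leading term y: no divisor's leading term divides it; move -y to the remainder.
  leading term 1: no divisor's leading term divides it; move -1 to the remainder.
  remainder -y - 1 ≠ 0; add g_3 = -y - 1 to the basis.

S(f_1,g_3): lcm = x^2y. S = -x^2 - y - 1.
  leading term x^2: no divisor's leading term divides it; move -x^2 to the remainder.
  leading term y: subtract (1)·g_3 from -y - 1 → 0
  remainder -x^2 ≠ 0; add g_4 = -x^2 to the basis.

S(f_2,g_3): lcm = xy. S = -x.
  leading term x: no divisor's leading term divides it; move -x to the remainder.
  remainder -x ≠ 0; add g_5 = -x to the basis.

The other S-polynomials (S(f_1,g_4), S(f_2,g_4), S(g_3,g_4), S(f_1,g_5), S(f_2,g_5), S(g_3,g_5), S(g_4,g_5)) all reduce to 0 modulo the current basis, so we have a Gröbner basis.
Inter-reduce: drop elements whose leading term is divisible by another's, tail-reduce, and make monic.
Reduced Gröbner basis: {x, y + 1}.

Buchberger on the second generating set:
h_1 = xy, LT = xy.
h_2 = x^2y - 2xy - y - 1, LT = x^2y.

S(h_1,h_2): lcm = x^2y. S = 2xy + y + 1.
  leading term xy: subtract (2)·h_1 from 2xy + y + 1 → y + 1
  leading term y: no divisor's leading term divides it; move y to the remainder.
  leading term 1: no divisor's leading term divides it; move 1 to the remainder.
  remainder y + 1 ≠ 0; add k_3 = y + 1 to the basis.

S(h_1,k_3): lcm = xy. S = -x.
  leading term x: no divisor's leading term divides it; move -x to the remainder.
  remainder -x ≠ 0; add k_4 = -x to the basis.

The other S-polynomials (S(h_2,k_3), S(h_1,k_4), S(h_2,k_4), S(k_3,k_4)) all reduce to 0 modulo the current basis, so we have a Gröbner basis.
Inter-reduce: drop elements whose leading term is divisible by another's, tail-reduce, and make monic.
Reduced Gröbner basis: {x, y + 1}.

Same reduced basis, so the two generating sets span the same ideal.

Yes, the ideals are equal.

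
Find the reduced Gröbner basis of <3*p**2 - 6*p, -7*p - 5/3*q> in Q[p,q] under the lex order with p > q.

f_1 = 3*p**2 - 6*p, LT = p**2.
f_2 = -7*p - 5/3*q, LT = p.

S(f_1,f_2): lcm = p**2. S = -5/21*p*q - 2*p.
  leading term p*q: subtract (5/147*q)·f_2 from -5/21*p*q - 2*p → -2*p + 25/441*q**2
  leading term p: subtract (2/7)·f_2 from -2*p + 25/441*q**2 → 25/441*q**2 + 10/21*q
  leading term q**2: no divisor's leading term divides it; move 25/441*q**2 to the remainder.
  leading term q: no divisor's leading term divides it; move 10/21*q to the remainder.
  remainder 25/441*q**2 + 10/21*q ≠ 0; add g_3 = 25/441*q**2 + 10/21*q to the basis.

The other S-polynomials (S(f_1,g_3), S(f_2,g_3)) all reduce to 0 modulo the current basis, so we have a Gröbner basis.
Inter-reduce: drop elements whose leading term is divisible by another's, tail-reduce, and make monic.

G = {p + 5/21*q, q**2 + 42/5*q}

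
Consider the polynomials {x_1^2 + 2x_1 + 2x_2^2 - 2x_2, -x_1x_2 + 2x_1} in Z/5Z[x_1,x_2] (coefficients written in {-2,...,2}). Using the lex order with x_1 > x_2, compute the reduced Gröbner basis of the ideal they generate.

f_1 = x_1^2 + 2x_1 + 2x_2^2 - 2x_2, LT = x_1^2.
f_2 = -x_1x_2 + 2x_1, LT = x_1x_2.

S(f_1,f_2): lcm = x_1^2x_2. S = 2x_1^2 + 2x_1x_2 + 2x_2^3 - 2x_2^2.
  leading term x_1^2: subtract (2)·f_1 from 2x_1^2 + 2x_1x_2 + 2x_2^3 - 2x_2^2 → 2x_1x_2 + x_1 + 2x_2^3 - x_2^2 - x_2
  leading term x_1x_2: subtract (-2)·f_2 from 2x_1x_2 + x_1 + 2x_2^3 - x_2^2 - x_2 → 2x_2^3 - x_2^2 - x_2
  leading term x_2^3: no divisor's leading term divides it; move 2x_2^3 to the remainder.
  leading term x_2^2: no divisor's leading term divides it; move -x_2^2 to the remainder.
  leading term x_2: no divisor's leading term divides it; move -x_2 to the remainder.
  remainder 2x_2^3 - x_2^2 - x_2 ≠ 0; add g_3 = 2x_2^3 - x_2^2 - x_2 to the basis.

S(f_1,g_3): leading monomials are coprime, so the S-polynomial reduces to 0 (Buchberger's first criterion).
S(f_2,g_3): lcm = x_1x_2^3. S = x_1x_2^2 - 2x_1x_2.
  leading term x_1x_2^2: subtract (-x_2)·f_2 from x_1x_2^2 - 2x_1x_2 → 0
  remainder 0.

Every S-polynomial of the final basis reduces to 0, so we have a Gröbner basis.

G = {x_1^2 + 2x_1 + 2x_2^2 - 2x_2, x_1x_2 - 2x_1, x_2^3 + 2x_2^2 + 2x_2}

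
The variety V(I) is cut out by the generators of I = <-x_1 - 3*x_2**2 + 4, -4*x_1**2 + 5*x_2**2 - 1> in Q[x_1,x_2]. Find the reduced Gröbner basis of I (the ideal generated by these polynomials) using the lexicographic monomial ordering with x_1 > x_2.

G = {x_1 + 3*x_2**2 - 4, x_2**4 - 101/36*x_2**2 + 65/36}

f_1 = -x_1 - 3*x_2**2 + 4, LT = x_1.
f_2 = -4*x_1**2 + 5*x_2**2 - 1, LT = x_1**2.

S(f_1,f_2): lcm = x_1**2. S = 3*x_1*x_2**2 - 4*x_1 + 5/4*x_2**2 - 1/4.
  reduce S modulo (f_1, f_2):
  remainder -9*x_2**4 + 101/4*x_2**2 - 65/4 ≠ 0; add g_3 = -9*x_2**4 + 101/4*x_2**2 - 65/4 to the basis.

The other S-polynomials (S(f_1,g_3), S(f_2,g_3)) all reduce to 0 modulo the current basis, so we have a Gröbner basis.
Inter-reduce: drop elements whose leading term is divisible by another's, tail-reduce, and make monic.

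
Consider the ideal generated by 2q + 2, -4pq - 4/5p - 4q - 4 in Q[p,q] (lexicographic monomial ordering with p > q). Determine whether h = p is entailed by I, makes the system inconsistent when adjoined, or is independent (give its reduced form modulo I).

First compute the reduced Gröbner basis of I by Buchberger's algorithm.
f_1 = 2q + 2, LT = q.
f_2 = -4pq - 4/5p - 4q - 4, LT = pq.

S(f_1,f_2): lcm = pq. S = 4/5p - q - 1.
  reduce S modulo (f_1, f_2):
  remainder 4/5p ≠ 0; add k_3 = 4/5p to the basis.

The other S-polynomials (S(f_1,k_3), S(f_2,k_3)) all reduce to 0 modulo the current basis, so we have a Gröbner basis.
Inter-reduce: drop elements whose leading term is divisible by another's, tail-reduce, and make monic.
Reduced Gröbner basis: {p, q + 1}.
Label its elements g_1 = p, g_2 = q + 1.

Reduce h = p modulo G:
  leading term p: subtract (1)·g_1 from p → 0
  normal form = 0.
Since the normal form is 0, h ∈ I.

p lies in I (it reduces to 0).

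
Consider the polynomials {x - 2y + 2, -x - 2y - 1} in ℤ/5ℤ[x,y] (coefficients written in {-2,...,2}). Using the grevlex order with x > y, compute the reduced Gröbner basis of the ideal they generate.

f_1 = x - 2y + 2, LT = x.
f_2 = -x - 2y - 1, LT = x.

S(f_1,f_2): lcm = x. S = y + 1.
  leading term y: no divisor's leading term divides it; move y to the remainder.
  leading term 1: no divisor's leading term divides it; move 1 to the remainder.
  remainder y + 1 ≠ 0; add g_3 = y + 1 to the basis.

The other S-polynomials (S(f_1,g_3), S(f_2,g_3)) all reduce to 0 modulo the current basis, so we have a Gröbner basis.
Inter-reduce: drop elements whose leading term is divisible by another's, tail-reduce, and make monic.

G = {x - 1, y + 1}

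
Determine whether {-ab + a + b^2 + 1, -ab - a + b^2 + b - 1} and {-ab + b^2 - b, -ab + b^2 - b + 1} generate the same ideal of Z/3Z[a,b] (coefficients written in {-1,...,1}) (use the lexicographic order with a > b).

For a fixed monomial order, each ideal has a unique reduced Gröbner basis; comparing bases decides equality.
Buchberger on the first generating set:
f_1 = -ab + a + b^2 + 1, LT = ab.
f_2 = -ab - a + b^2 + b - 1, LT = ab.

S(f_1,f_2): lcm = ab. S = a + b + 1.
  leading term a: no divisor's leading term divides it; move a to the remainder.
  leading term b: no divisor's leading term divides it; move b to the remainder.
  leading term 1: no divisor's leading term divides it; move 1 to the remainder.
  remainder a + b + 1 ≠ 0; add g_3 = a + b + 1 to the basis.

S(f_1,g_3): lcm = ab. S = -a + b^2 - b - 1.
  leading term a: subtract (-1)·g_3 from -a + b^2 - b - 1 → b^2
  leading term b^2: no divisor's leading term divides it; move b^2 to the remainder.
  remainder b^2 ≠ 0; add g_4 = b^2 to the basis.

S(f_2,g_3): lcm = ab. S = a + b^2 + b + 1.
  leading term a: subtract (1)·g_3 from a + b^2 + b + 1 → b^2
  leading term b^2: subtract (1)·g_4 from b^2 → 0
  remainder 0.

S(f_1,g_4): lcm = ab^2. S = -ab - b^3 - b.
  leading term ab: subtract (1)·f_1 from -ab - b^3 - b → -a - b^3 - b^2 - b - 1
  leading term a: subtract (-1)·g_3 from -a - b^3 - b^2 - b - 1 → -b^3 - b^2
  leading term b^3: subtract (-b)·g_4 from -b^3 - b^2 → -b^2
  leading term b^2: subtract (-1)·g_4 from -b^2 → 0
  remainder 0.

S(f_2,g_4): lcm = ab^2. S = ab - b^3 - b^2 + b.
  leading term ab: subtract (-1)·f_1 from ab - b^3 - b^2 + b → a - b^3 + b + 1
  leading term a: subtract (1)·g_3 from a - b^3 + b + 1 → -b^3
  leading term b^3: subtract (-b)·g_4 from -b^3 → 0
  remainder 0.

S(g_3,g_4): leading monomials are coprime, so the S-polynomial reduces to 0 (Buchberger's first criterion).
Every S-polynomial of the final basis reduces to 0, so we have a Gröbner basis.
Inter-reduce: drop elements whose leading term is divisible by another's, tail-reduce, and make monic.
Reduced Gröbner basis: {a + b + 1, b^2}.

Buchberger on the second generating set:
h_1 = -ab + b^2 - b, LT = ab.
h_2 = -ab + b^2 - b + 1, LT = ab.

S(h_1,h_2): lcm = ab. S = 1.
  leading term 1: no divisor's leading term divides it; move 1 to the remainder.
  remainder 1 ≠ 0; add k_3 = 1 to the basis.

S(h_1,k_3): leading monomials are coprime, so the S-polynomial reduces to 0 (Buchberger's first criterion).
S(h_2,k_3): leading monomials are coprime, so the S-polynomial reduces to 0 (Buchberger's first criterion).
Every S-polynomial of the final basis reduces to 0, so we have a Gröbner basis.
Inter-reduce: drop elements whose leading term is divisible by another's, tail-reduce, and make monic.
Reduced Gröbner basis: {1}.

Since the reduced bases disagree, the two ideals are not the same.
The same test decides containment: I ⊆ J iff every generator of I reduces to 0 modulo a Gröbner basis of J.

No, the ideals differ.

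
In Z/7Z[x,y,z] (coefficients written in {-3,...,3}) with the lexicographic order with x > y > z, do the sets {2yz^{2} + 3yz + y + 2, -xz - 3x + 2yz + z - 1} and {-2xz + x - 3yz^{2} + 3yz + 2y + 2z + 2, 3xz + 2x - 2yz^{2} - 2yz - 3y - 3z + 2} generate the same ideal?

Two ideals are equal iff their reduced Gröbner bases coincide (the reduced basis is unique for a fixed ordering).
Buchberger on the first generating set:
f_1 = 2yz^{2} + 3yz + y + 2, LT = yz^{2}.
f_2 = -xz - 3x + 2yz + z - 1, LT = xz.

S(f_1,f_2): lcm = xyz^{2}. S = 2xyz - 3xy + x + 2y^{2}z^{2} + yz^{2} - yz.
  reduce S modulo (f_1, f_2):
  remainder -2xy + x + y^{2}z - y^{2} + 3yz - y - 1 ≠ 0; add g_3 = -2xy + x + y^{2}z - y^{2} + 3yz - y - 1 to the basis.

The other S-polynomials (S(f_1,g_3), S(f_2,g_3)) all reduce to 0 modulo the current basis, so we have a Gröbner basis.
Inter-reduce: drop elements whose leading term is divisible by another's, tail-reduce, and make monic.
Reduced Gröbner basis: {xy + 3x + 3y^{2}z - 3y^{2} + 2yz - 3y - 3, xz + 3x - 2yz - z + 1, yz^{2} - 2yz - 3y + 1}.

Buchberger on the second generating set:
h_1 = -2xz + x - 3yz^{2} + 3yz + 2y + 2z + 2, LT = xz.
h_2 = 3xz + 2x - 2yz^{2} - 2yz - 3y - 3z + 2, LT = xz.

S(h_1,h_2): lcm = xz. S = yz^{2} - 2yz + 3.
  reduce S modulo (h_1, h_2):
  remainder yz^{2} - 2yz + 3 ≠ 0; add k_3 = yz^{2} - 2yz + 3 to the basis.

S(h_1,k_3): lcm = xyz^{2}. S = -2xyz - 3x - 2y^{2}z^{3} + 2y^{2}z^{2} - y^{2}z - yz^{2} - yz.
  reduce S modulo (h_1, h_2, k_3):
  remainder -xy - 3x - 2y^{2}z - 2y^{2} + yz + 2y + 3 ≠ 0; add k_4 = -xy - 3x - 2y^{2}z - 2y^{2} + yz + 2y + 3 to the basis.

The other S-polynomials (S(h_2,k_3), S(h_1,k_4), S(h_2,k_4), S(k_3,k_4)) all reduce to 0 modulo the current basis, so we have a Gröbner basis.
Inter-reduce: drop elements whose leading term is divisible by another's, tail-reduce, and make monic.
Reduced Gröbner basis: {xy + 3x + 2y^{2}z + 2y^{2} - yz - 2y - 3, xz + 3x - 2yz - y - z - 2, yz^{2} - 2yz + 3}.

The bases are distinct; the ideals are different.

No, the ideals differ.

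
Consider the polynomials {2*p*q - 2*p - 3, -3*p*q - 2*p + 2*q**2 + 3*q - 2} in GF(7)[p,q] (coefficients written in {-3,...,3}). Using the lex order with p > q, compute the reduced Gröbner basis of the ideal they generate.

f_1 = 2*p*q - 2*p - 3, LT = p*q.
f_2 = -3*p*q - 2*p + 2*q**2 + 3*q - 2, LT = p*q.

S(f_1,f_2): lcm = p*q. S = 3*p + 3*q**2 + q - 1.
  leading term p: no divisor's leading term divides it; move 3*p to the remainder.
  leading term q**2: no divisor's leading term divides it; move 3*q**2 to the remainder.
  leading term q: no divisor's leading term divides it; move q to the remainder.
  leading term 1: no divisor's leading term divides it; move -1 to the remainder.
  remainder 3*p + 3*q**2 + q - 1 ≠ 0; add g_3 = 3*p + 3*q**2 + q - 1 to the basis.

S(f_1,g_3): lcm = p*q. S = -p - q**3 + 2*q**2 - 2*q + 2.
  leading term p: subtract (2)·g_3 from -p - q**3 + 2*q**2 - 2*q + 2 → -q**3 + 3*q**2 + 3*q - 3
  leading term q**3: no divisor's leading term divides it; move -q**3 to the remainder.
  leading term q**2: no divisor's leading term divides it; move 3*q**2 to the remainder.
  leading term q: no divisor's leading term divides it; move 3*q to the remainder.
  leading term 1: no divisor's leading term divides it; move -3 to the remainder.
  remainder -q**3 + 3*q**2 + 3*q - 3 ≠ 0; add g_4 = -q**3 + 3*q**2 + 3*q - 3 to the basis.

The other S-polynomials (S(f_2,g_3), S(f_1,g_4), S(f_2,g_4), S(g_3,g_4)) all reduce to 0 modulo the current basis, so we have a Gröbner basis.
Inter-reduce: drop elements whose leading term is divisible by another's, tail-reduce, and make monic.

G = {p + q**2 - 2*q + 2, q**3 - 3*q**2 - 3*q + 3}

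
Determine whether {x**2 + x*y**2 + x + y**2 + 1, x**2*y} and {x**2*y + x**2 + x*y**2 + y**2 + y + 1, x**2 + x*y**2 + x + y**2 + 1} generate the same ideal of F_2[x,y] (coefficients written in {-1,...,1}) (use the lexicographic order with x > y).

No, the ideals differ.

For a fixed monomial order, each ideal has a unique reduced Gröbner basis; comparing bases decides equality.
Buchberger on the first generating set:
f_1 = x**2 + x*y**2 + x + y**2 + 1, LT = x**2.
f_2 = x**2*y, LT = x**2*y.

S(f_1,f_2): lcm = x**2*y. S = x*y**3 + x*y + y**3 + y.
  leading term x*y**3: no divisor's leading term divides it; move x*y**3 to the remainder.
  leading term x*y: no divisor's leading term divides it; move x*y to the remainder.
  leading term y**3: no divisor's leading term divides it; move y**3 to the remainder.
  leading term y: no divisor's leading term divides it; move y to the remainder.
  remainder x*y**3 + x*y + y**3 + y ≠ 0; add g_3 = x*y**3 + x*y + y**3 + y to the basis.

S(f_1,g_3): lcm = x**2*y**3. S = x**2*y + x*y**5 + x*y + y**5 + y**3.
  leading term x**2*y: subtract (y)·f_1 from x**2*y + x*y**5 + x*y + y**5 + y**3 → x*y**5 + x*y**3 + y**5 + y
  leading term x*y**5: subtract (y**2)·g_3 from x*y**5 + x*y**3 + y**5 + y → y**3 + y
  leading term y**3: no divisor's leading term divides it; move y**3 to the remainder.
  leading term y: no divisor's leading term divides it; move y to the remainder.
  remainder y**3 + y ≠ 0; add g_4 = y**3 + y to the basis.

The other S-polynomials (S(f_2,g_3), S(f_1,g_4), S(f_2,g_4), S(g_3,g_4)) all reduce to 0 modulo the current basis, so we have a Gröbner basis.
Inter-reduce: drop elements whose leading term is divisible by another's, tail-reduce, and make monic.
Reduced Gröbner basis: {x**2 + x*y**2 + x + y**2 + 1, y**3 + y}.

Buchberger on the second generating set:
h_1 = x**2*y + x**2 + x*y**2 + y**2 + y + 1, LT = x**2*y.
h_2 = x**2 + x*y**2 + x + y**2 + 1, LT = x**2.

S(h_1,h_2): lcm = x**2*y. S = x**2 + x*y**3 + x*y**2 + x*y + y**3 + y**2 + 1.
  leading term x**2: subtract (1)·h_2 from x**2 + x*y**3 + x*y**2 + x*y + y**3 + y**2 + 1 → x*y**3 + x*y + x + y**3
  leading term x*y**3: no divisor's leading term divides it; move x*y**3 to the remainder.
  leading term x*y: no divisor's leading term divides it; move x*y to the remainder.
  leading term x: no divisor's leading term divides it; move x to the remainder.
  leading term y**3: no divisor's leading term divides it; move y**3 to the remainder.
  remainder x*y**3 + x*y + x + y**3 ≠ 0; add k_3 = x*y**3 + x*y + x + y**3 to the basis.

S(h_1,k_3): lcm = x**2*y**3. S = x**2*y**2 + x**2*y + x**2 + x*y**4 + x*y**3 + y**4 + y**3 + y**2.
  leading term x**2*y**2: subtract (y)·h_1 from x**2*y**2 + x**2*y + x**2 + x*y**4 + x*y**3 + y**4 + y**3 + y**2 → x**2 + x*y**4 + y**4 + y
  leading term x**2: subtract (1)·h_2 from x**2 + x*y**4 + y**4 + y → x*y**4 + x*y**2 + x + y**4 + y**2 + y + 1
  leading term x*y**4: subtract (y)·k_3 from x*y**4 + x*y**2 + x + y**4 + y**2 + y + 1 → x*y + x + y**2 + y + 1
  leading term x*y: no divisor's leading term divides it; move x*y to the remainder.
  leading term x: no divisor's leading term divides it; move x to the remainder.
  leading term y**2: no divisor's leading term divides it; move y**2 to the remainder.
  leading term y: no divisor's leading term divides it; move y to the remainder.
  leading term 1: no divisor's leading term divides it; move 1 to the remainder.
  remainder x*y + x + y**2 + y + 1 ≠ 0; add k_4 = x*y + x + y**2 + y + 1 to the basis.

S(k_3,k_4): lcm = x*y**3. S = x*y**2 + x*y + x + y**4 + y**2.
  leading term x*y**2: subtract (y)·k_4 from x*y**2 + x*y + x + y**4 + y**2 → x + y**4 + y**3 + y
  leading term x: no divisor's leading term divides it; move x to the remainder.
  leading term y**4: no divisor's leading term divides it; move y**4 to the remainder.
  leading term y**3: no divisor's leading term divides it; move y**3 to the remainder.
  leading term y: no divisor's leading term divides it; move y to the remainder.
  remainder x + y**4 + y**3 + y ≠ 0; add k_5 = x + y**4 + y**3 + y to the basis.

S(h_1,k_5): lcm = x**2*y. S = x**2 + x*y**5 + x*y**4 + y**2 + y + 1.
  leading term x**2: subtract (1)·h_2 from x**2 + x*y**5 + x*y**4 + y**2 + y + 1 → x*y**5 + x*y**4 + x*y**2 + x + y
  leading term x*y**5: subtract (y**2)·k_3 from x*y**5 + x*y**4 + x*y**2 + x + y → x*y**4 + x*y**3 + x + y**5 + y
  leading term x*y**4: subtract (y)·k_3 from x*y**4 + x*y**3 + x + y**5 + y → x*y**3 + x*y**2 + x*y + x + y**5 + y**4 + y
  leading term x*y**3: subtract (1)·k_3 from x*y**3 + x*y**2 + x*y + x + y**5 + y**4 + y → x*y**2 + y**5 + y**4 + y**3 + y
  leading term x*y**2: subtract (y)·k_4 from x*y**2 + y**5 + y**4 + y**3 + y → x*y + y**5 + y**4 + y**2
  leading term x*y: subtract (1)·k_4 from x*y + y**5 + y**4 + y**2 → x + y**5 + y**4 + y + 1
  leading term x: subtract (1)·k_5 from x + y**5 + y**4 + y + 1 → y**5 + y**3 + 1
  leading term y**5: no divisor's leading term divides it; move y**5 to the remainder.
  leading term y**3: no divisor's leading term divides it; move y**3 to the remainder.
  leading term 1: no divisor's leading term divides it; move 1 to the remainder.
  remainder y**5 + y**3 + 1 ≠ 0; add k_6 = y**5 + y**3 + 1 to the basis.

The other S-polynomials (S(h_2,k_3), S(h_1,k_4), S(h_2,k_4), S(h_2,k_5), S(k_3,k_5), S(k_4,k_5), S(h_1,k_6), S(h_2,k_6), S(k_3,k_6), S(k_4,k_6), S(k_5,k_6)) all reduce to 0 modulo the current basis, so we have a Gröbner basis.
Inter-reduce: drop elements whose leading term is divisible by another's, tail-reduce, and make monic.
Reduced Gröbner basis: {x + y**4 + y**3 + y, y**5 + y**3 + 1}.

These differ, so the ideals are not equal.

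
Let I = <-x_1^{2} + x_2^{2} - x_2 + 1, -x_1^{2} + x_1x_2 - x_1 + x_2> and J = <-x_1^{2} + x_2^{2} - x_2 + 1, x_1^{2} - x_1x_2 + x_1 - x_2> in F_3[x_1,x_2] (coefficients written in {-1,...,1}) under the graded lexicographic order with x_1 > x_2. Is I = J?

Equality of ideals is decidable: compute both reduced Gröbner bases (unique for the ordering) and check whether they agree.
Buchberger on the first generating set:
f_1 = -x_1^{2} + x_2^{2} - x_2 + 1, LT = x_1^{2}.
f_2 = -x_1^{2} + x_1x_2 - x_1 + x_2, LT = x_1^{2}.

S(f_1,f_2): lcm = x_1^{2}. S = x_1x_2 - x_2^{2} - x_1 - x_2 - 1.
  leading term x_1x_2: no divisor's leading term divides it; move x_1x_2 to the remainder.
  leading term x_2^{2}: no divisor's leading term divides it; move -x_2^{2} to the remainder.
  leading term x_1: no divisor's leading term divides it; move -x_1 to the remainder.
  leading term x_2: no divisor's leading term divides it; move -x_2 to the remainder.
  leading term 1: no divisor's leading term divides it; move -1 to the remainder.
  remainder x_1x_2 - x_2^{2} - x_1 - x_2 - 1 ≠ 0; add g_3 = x_1x_2 - x_2^{2} - x_1 - x_2 - 1 to the basis.

S(f_1,g_3): lcm = x_1^{2}x_2. S = x_1x_2^{2} - x_2^{3} + x_1^{2} + x_1x_2 + x_2^{2} + x_1 - x_2.
  leading term x_1x_2^{2}: subtract (x_2)·g_3 from x_1x_2^{2} - x_2^{3} + x_1^{2} + x_1x_2 + x_2^{2} + x_1 - x_2 → x_1^{2} - x_1x_2 - x_2^{2} + x_1
  leading term x_1^{2}: subtract (-1)·f_1 from x_1^{2} - x_1x_2 - x_2^{2} + x_1 → -x_1x_2 + x_1 - x_2 + 1
  leading term x_1x_2: subtract (-1)·g_3 from -x_1x_2 + x_1 - x_2 + 1 → -x_2^{2} + x_2
  leading term x_2^{2}: no divisor's leading term divides it; move -x_2^{2} to the remainder.
  leading term x_2: no divisor's leading term divides it; move x_2 to the remainder.
  remainder -x_2^{2} + x_2 ≠ 0; add g_4 = -x_2^{2} + x_2 to the basis.

The other S-polynomials (S(f_2,g_3), S(f_1,g_4), S(f_2,g_4), S(g_3,g_4)) all reduce to 0 modulo the current basis, so we have a Gröbner basis.
Inter-reduce: drop elements whose leading term is divisible by another's, tail-reduce, and make monic.
Reduced Gröbner basis: {x_1^{2} - 1, x_1x_2 - x_1 + x_2 - 1, x_2^{2} - x_2}.

Buchberger on the second generating set:
h_1 = -x_1^{2} + x_2^{2} - x_2 + 1, LT = x_1^{2}.
h_2 = x_1^{2} - x_1x_2 + x_1 - x_2, LT = x_1^{2}.

S(h_1,h_2): lcm = x_1^{2}. S = x_1x_2 - x_2^{2} - x_1 - x_2 - 1.
  leading term x_1x_2: no divisor's leading term divides it; move x_1x_2 to the remainder.
  leading term x_2^{2}: no divisor's leading term divides it; move -x_2^{2} to the remainder.
  leading term x_1: no divisor's leading term divides it; move -x_1 to the remainder.
  leading term x_2: no divisor's leading term divides it; move -x_2 to the remainder.
  leading term 1: no divisor's leading term divides it; move -1 to the remainder.
  remainder x_1x_2 - x_2^{2} - x_1 - x_2 - 1 ≠ 0; add k_3 = x_1x_2 - x_2^{2} - x_1 - x_2 - 1 to the basis.

S(h_1,k_3): lcm = x_1^{2}x_2. S = x_1x_2^{2} - x_2^{3} + x_1^{2} + x_1x_2 + x_2^{2} + x_1 - x_2.
  leading term x_1x_2^{2}: subtract (x_2)·k_3 from x_1x_2^{2} - x_2^{3} + x_1^{2} + x_1x_2 + x_2^{2} + x_1 - x_2 → x_1^{2} - x_1x_2 - x_2^{2} + x_1
  leading term x_1^{2}: subtract (-1)·h_1 from x_1^{2} - x_1x_2 - x_2^{2} + x_1 → -x_1x_2 + x_1 - x_2 + 1
  leading term x_1x_2: subtract (-1)·k_3 from -x_1x_2 + x_1 - x_2 + 1 → -x_2^{2} + x_2
  leading term x_2^{2}: no divisor's leading term divides it; move -x_2^{2} to the remainder.
  leading term x_2: no divisor's leading term divides it; move x_2 to the remainder.
  remainder -x_2^{2} + x_2 ≠ 0; add k_4 = -x_2^{2} + x_2 to the basis.

The other S-polynomials (S(h_2,k_3), S(h_1,k_4), S(h_2,k_4), S(k_3,k_4)) all reduce to 0 modulo the current basis, so we have a Gröbner basis.
Inter-reduce: drop elements whose leading term is divisible by another's, tail-reduce, and make monic.
Reduced Gröbner basis: {x_1^{2} - 1, x_1x_2 - x_1 + x_2 - 1, x_2^{2} - x_2}.

These coincide, so the ideals are equal.

Yes, the ideals are equal.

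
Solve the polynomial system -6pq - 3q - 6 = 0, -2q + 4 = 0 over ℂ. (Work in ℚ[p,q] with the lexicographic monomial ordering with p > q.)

{(-1, 2)}

Compute a lex Gröbner basis by Buchberger's algorithm.
f_1 = -6pq - 3q - 6, LT = pq.
f_2 = -2q + 4, LT = q.

S(f_1,f_2): lcm = pq. S = 2p + ½q + 1.
  leading term p: no divisor's leading term divides it; move 2p to the remainder.
  leading term q: subtract (-¼)·f_2 from ½q + 1 → 2
  leading term 1: no divisor's leading term divides it; move 2 to the remainder.
  remainder 2p + 2 ≠ 0; add h_3 = 2p + 2 to the basis.

The other S-polynomials (S(f_1,h_3), S(f_2,h_3)) all reduce to 0 modulo the current basis, so we have a Gröbner basis.
Inter-reduce: drop elements whose leading term is divisible by another's, tail-reduce, and make monic.
Reduced Gröbner basis: {p + 1, q - 2}.

A lex Gröbner basis eliminates variables successively. Here q - 2 depends only on q, with roots {2}; lifting each root through the earlier basis elements recovers the full solutions.
  q = 2: the earlier basis element becomes p + 1 = 0, giving p = -1 — point (-1, 2).
Check: every point annihilates each of the original generators.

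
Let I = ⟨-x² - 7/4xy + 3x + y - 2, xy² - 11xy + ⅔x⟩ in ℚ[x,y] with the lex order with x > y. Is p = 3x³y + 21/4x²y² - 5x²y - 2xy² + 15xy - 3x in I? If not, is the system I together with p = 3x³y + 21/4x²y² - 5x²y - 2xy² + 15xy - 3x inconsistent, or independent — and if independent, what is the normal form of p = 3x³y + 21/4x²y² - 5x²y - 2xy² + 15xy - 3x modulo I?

First compute the reduced Gröbner basis of I by Buchberger's algorithm.
f_1 = -x² - 7/4xy + 3x + y - 2, LT = x².
f_2 = xy² - 11xy + ⅔x, LT = xy².

S(f_1,f_2): lcm = x²y². S = 11x²y - ⅔x² + 7/4xy³ - 3xy² - y³ + 2y².
  leading term x²y: subtract (-11y)·f_1 from 11x²y - ⅔x² + 7/4xy³ - 3xy² - y³ + 2y² → -⅔x² + 7/4xy³ - 89/4xy² + 33xy - y³ + 13y² - 22y
  leading term x²: subtract (⅔)·f_1 from -⅔x² + 7/4xy³ - 89/4xy² + 33xy - y³ + 13y² - 22y → 7/4xy³ - 89/4xy² + 205/6xy - 2x - y³ + 13y² - 68/3y + 4/3
  leading term xy³: subtract (7/4y)·f_2 from 7/4xy³ - 89/4xy² + 205/6xy - 2x - y³ + 13y² - 68/3y + 4/3 → -3xy² + 33xy - 2x - y³ + 13y² - 68/3y + 4/3
  leading term xy²: subtract (-3)·f_2 from -3xy² + 33xy - 2x - y³ + 13y² - 68/3y + 4/3 → -y³ + 13y² - 68/3y + 4/3
  leading term y³: no divisor's leading term divides it; move -y³ to the remainder.
  leading term y²: no divisor's leading term divides it; move 13y² to the remainder.
  leading term y: no divisor's leading term divides it; move -68/3y to the remainder.
  leading term 1: no divisor's leading term divides it; move 4/3 to the remainder.
  remainder -y³ + 13y² - 68/3y + 4/3 ≠ 0; add h_3 = -y³ + 13y² - 68/3y + 4/3 to the basis.

The other S-polynomials (S(f_1,h_3), S(f_2,h_3)) all reduce to 0 modulo the current basis, so we have a Gröbner basis.
Inter-reduce: drop elements whose leading term is divisible by another's, tail-reduce, and make monic.
Reduced Gröbner basis: {x² + 7/4xy - 3x - y + 2, xy² - 11xy + ⅔x, y³ - 13y² + 68/3y - 4/3}.
Label its elements g_1 = x² + 7/4xy - 3x - y + 2, g_2 = xy² - 11xy + ⅔x, g_3 = y³ - 13y² + 68/3y - 4/3.

Reduce p = 3x³y + 21/4x²y² - 5x²y - 2xy² + 15xy - 3x modulo G:
  leading term x³y: subtract (3xy)·g_1 from 3x³y + 21/4x²y² - 5x²y - 2xy² + 15xy - 3x → 4x²y + xy² + 9xy - 3x
  leading term x²y: subtract (4y)·g_1 from 4x²y + xy² + 9xy - 3x → -6xy² + 21xy - 3x + 4y² - 8y
  leading term xy²: subtract (-6)·g_2 from -6xy² + 21xy - 3x + 4y² - 8y → -45xy + x + 4y² - 8y
  leading term xy: no divisor's leading term divides it; move -45xy to the remainder.
  leading term x: no divisor's leading term divides it; move x to the remainder.
  leading term y²: no divisor's leading term divides it; move 4y² to the remainder.
  leading term y: no divisor's leading term divides it; move -8y to the remainder.
  normal form = -45xy + x + 4y² - 8y.
The normal form is nonzero, so p ∉ I. Since p minus its normal form lies in I, I + (p) = I + (r) where r = -45xy + x + 4y² - 8y; decide whether this ideal is the whole ring.
Run Buchberger on G together with r (pairs among the g_i already reduce to 0 since G is a Gröbner basis):
g_1 = x² + 7/4xy - 3x - y + 2, LT = x².
g_2 = xy² - 11xy + ⅔x, LT = xy².
g_3 = y³ - 13y² + 68/3y - 4/3, LT = y³.
r = -45xy + x + 4y² - 8y, LT = xy.

S(g_1,r): lcm = x²y. S = 1/45x² + 331/180xy² - 143/45xy - y² + 2y.
  leading term x²: subtract (1/45)·g_1 from 1/45x² + 331/180xy² - 143/45xy - y² + 2y → 331/180xy² - 193/60xy + 1/15x - y² + 91/45y - 2/45
  leading term xy²: subtract (331/180)·g_2 from 331/180xy² - 193/60xy + 1/15x - y² + 91/45y - 2/45 → 1531/90xy - 313/270x - y² + 91/45y - 2/45
  leading term xy: subtract (-1531/4050)·r from 1531/90xy - 313/270x - y² + 91/45y - 2/45 → -1582/2025x + 1037/2025y² - 2029/2025y - 2/45
  leading term x: no divisor's leading term divides it; move -1582/2025x to the remainder.
  leading term y²: no divisor's leading term divides it; move 1037/2025y² to the remainder.
  leading term y: no divisor's leading term divides it; move -2029/2025y to the remainder.
  leading term 1: no divisor's leading term divides it; move -2/45 to the remainder.
  remainder -1582/2025x + 1037/2025y² - 2029/2025y - 2/45 ≠ 0; add m_5 = -1582/2025x + 1037/2025y² - 2029/2025y - 2/45 to the basis.

S(g_2,r): lcm = xy². S = -494/45xy + ⅔x + 4/45y³ - 8/45y².
  leading term xy: subtract (494/2025)·r from -494/45xy + ⅔x + 4/45y³ - 8/45y² → 856/2025x + 4/45y³ - 2336/2025y² + 3952/2025y
  leading term x: subtract (-428/791)·m_5 from 856/2025x + 4/45y³ - 2336/2025y² + 3952/2025y → 4/45y³ - 93596/106785y² + 150508/106785y - 856/35595
  leading term y³: subtract (4/45)·g_3 from 4/45y³ - 93596/106785y² + 150508/106785y - 856/35595 → 5960/21357y² - 21548/35595y + 10088/106785
  leading term y²: no divisor's leading term divides it; move 5960/21357y² to the remainder.
  leading term y: no divisor's leading term divides it; move -21548/35595y to the remainder.
  leading term 1: no divisor's leading term divides it; move 10088/106785 to the remainder.
  remainder 5960/21357y² - 21548/35595y + 10088/106785 ≠ 0; add m_6 = 5960/21357y² - 21548/35595y + 10088/106785 to the basis.

S(g_1,m_5): lcm = x². S = 1037/1582xy² + 1479/3164xy - 2418/791x - y + 2.
  leading term xy²: subtract (1037/1582)·g_2 from 1037/1582xy² + 1479/3164xy - 2418/791x - y + 2 → 24293/3164xy - 8291/2373x - y + 2
  leading term xy: subtract (-24293/142380)·r from 24293/3164xy - 8291/2373x - y + 2 → -473167/142380x + 24293/35595y² - 84181/35595y + 2
  leading term x: subtract (21292515/5005448)·m_5 from -473167/142380x + 24293/35595y² - 84181/35595y + 2 → -7487735/5005448y² + 9496855/5005448y + 5478615/2502724
  leading term y²: subtract (-40433769/7542976)·m_6 from -7487735/5005448y² + 9496855/5005448y + 5478615/2502724 → -1815341/1346960y + 1815341/673480
  leading term y: no divisor's leading term divides it; move -1815341/1346960y to the remainder.
  leading term 1: no divisor's leading term divides it; move 1815341/673480 to the remainder.
  remainder -1815341/1346960y + 1815341/673480 ≠ 0; add m_7 = -1815341/1346960y + 1815341/673480 to the basis.

The other S-polynomials (S(g_1,g_2), S(g_1,g_3), S(g_2,g_3), S(g_3,r), S(g_2,m_5), S(g_3,m_5), S(r,m_5), S(g_1,m_6), S(g_2,m_6), S(g_3,m_6), S(r,m_6), S(m_5,m_6), S(g_1,m_7), S(g_2,m_7), S(g_3,m_7), S(r,m_7), S(m_5,m_7), S(m_6,m_7)) all reduce to 0 modulo the current basis, so we have a Gröbner basis.
Inter-reduce: drop elements whose leading term is divisible by another's, tail-reduce, and make monic.
Reduced Gröbner basis: {x, y - 2}.
The reduced Gröbner basis of I + (p) is {x, y - 2} ≠ {1}, a proper ideal, so the enlarged system stays consistent: p is independent of I, with normal form -45xy + x + 4y² - 8y.

3x³y + 21/4x²y² - 5x²y - 2xy² + 15xy - 3x is independent of I; its normal form modulo I is -45xy + x + 4y² - 8y.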